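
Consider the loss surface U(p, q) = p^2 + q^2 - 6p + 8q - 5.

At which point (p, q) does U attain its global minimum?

U(p,q) separates as A(p) + B(q) − 5, so its minimum is min A + min B − 5.
A'(p) = 2p - 6 vanishes at p ∈ {3}; B'(q) = 2q + 8 vanishes at q ∈ {-4}.
Local minima of A (where A''>0): A(3)=-9. Local minima of B: B(-4)=-16.
So the global minimum of U is A(3) + B(-4) − 5 = -9 − 16 − 5 = -30, attained at (3, -4).

(3, -4)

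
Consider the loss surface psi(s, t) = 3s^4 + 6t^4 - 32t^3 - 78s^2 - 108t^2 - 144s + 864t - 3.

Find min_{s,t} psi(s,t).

psi(s,t) separates as P(s) + Q(t) − 3, so its minimum is min P + min Q − 3.
P'(s) = 12(s - 4)(s + 1)(s + 3) vanishes at s ∈ {-3, -1, 4}; Q'(t) = 24(t - 4)(t - 3)(t + 3) vanishes at t ∈ {-3, 3, 4}.
Local minima of P (where P''>0): P(-3)=-27, P(4)=-1056. Local minima of Q: Q(-3)=-2214, Q(4)=1216.
So the global minimum of psi is P(4) + Q(-3) − 3 = -1056 − 2214 − 3 = -3273, attained at (4, -3).

-3273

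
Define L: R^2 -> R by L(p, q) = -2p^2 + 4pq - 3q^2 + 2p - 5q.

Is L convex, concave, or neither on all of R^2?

concave

L is quadratic, so its Hessian is the constant matrix H = [[-4, 4], [4, -6]].
det(H) = 8, tr(H) = -10.
det(H) > 0 and tr(H) < 0, so H is negative definite everywhere: concave.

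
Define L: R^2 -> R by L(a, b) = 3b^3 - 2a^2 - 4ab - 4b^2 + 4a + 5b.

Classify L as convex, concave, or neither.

The term 3b^3 is cubic, so the Hessian is not constant.
∂²L/∂b² = 18b - 8, which takes both signs as b varies (negative for sufficiently negative b). A diagonal entry of the Hessian changing sign means the Hessian is neither positive- nor negative-semidefinite on all of R^2.

neither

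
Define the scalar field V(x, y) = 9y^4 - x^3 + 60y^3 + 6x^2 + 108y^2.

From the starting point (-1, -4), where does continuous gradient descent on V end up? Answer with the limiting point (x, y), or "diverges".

(0, -3)

V is separable, so gradient descent decouples: x follows -∂V/∂x, y follows -∂V/∂y.
∂V/∂x = -3x(x - 4); at x=-1 this is -15, so x increases.
∂V/∂y = 36y(y + 2)(y + 3); at y=-4 this is -288, so y increases.
x converges to its nearest critical value 0 (a local min of the x-part); y converges to -3. The iterate converges to (0, -3).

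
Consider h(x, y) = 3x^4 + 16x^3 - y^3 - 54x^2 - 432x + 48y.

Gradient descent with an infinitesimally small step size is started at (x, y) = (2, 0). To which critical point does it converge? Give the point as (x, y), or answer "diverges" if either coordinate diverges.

(3, -4)

h is separable, so gradient descent decouples: x follows -∂h/∂x, y follows -∂h/∂y.
∂h/∂x = 12(x - 3)(x + 3)(x + 4); at x=2 this is -360, so x increases.
∂h/∂y = -3(y - 4)(y + 4); at y=0 this is 48, so y decreases.
x converges to its nearest critical value 3 (a local min of the x-part); y converges to -4. The iterate converges to (3, -4).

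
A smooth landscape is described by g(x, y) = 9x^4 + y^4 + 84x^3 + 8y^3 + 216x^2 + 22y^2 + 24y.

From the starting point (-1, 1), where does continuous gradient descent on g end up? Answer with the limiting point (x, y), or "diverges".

g is separable, so gradient descent decouples: x follows -∂g/∂x, y follows -∂g/∂y.
∂g/∂x = 36x(x + 3)(x + 4); at x=-1 this is -216, so x increases.
∂g/∂y = 4(y + 1)(y + 2)(y + 3); at y=1 this is 96, so y decreases.
x converges to its nearest critical value 0 (a local min of the x-part); y converges to -1. The iterate converges to (0, -1).

(0, -1)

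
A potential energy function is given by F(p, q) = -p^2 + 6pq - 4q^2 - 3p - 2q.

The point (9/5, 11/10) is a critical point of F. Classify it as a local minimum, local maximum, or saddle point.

The Hessian of F is constant: H = [[-2, 6], [6, -8]].
det(H) = (-2)·(-8) − 6² = -20.
Since det(H) < 0, H is indefinite and the critical point is a saddle point.

saddle point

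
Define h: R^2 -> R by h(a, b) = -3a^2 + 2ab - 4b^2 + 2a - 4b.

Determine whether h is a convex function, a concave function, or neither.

h is quadratic, so its Hessian is the constant matrix H = [[-6, 2], [2, -8]].
det(H) = 44, tr(H) = -14.
det(H) > 0 and tr(H) < 0, so H is negative definite everywhere: concave.

concave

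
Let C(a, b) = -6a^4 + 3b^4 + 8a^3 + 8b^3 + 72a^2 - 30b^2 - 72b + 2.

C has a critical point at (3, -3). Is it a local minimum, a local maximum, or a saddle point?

The mixed partial ∂²C/∂a∂b is 0, so the Hessian at any point is diag(C_aa, C_bb) = diag(24(-3a^2 + 2a + 6), 12(3b^2 + 4b - 5)).
At (3, -3): H = diag(-360, 120).
The eigenvalues have opposite signs, so H is indefinite: a saddle point.

saddle point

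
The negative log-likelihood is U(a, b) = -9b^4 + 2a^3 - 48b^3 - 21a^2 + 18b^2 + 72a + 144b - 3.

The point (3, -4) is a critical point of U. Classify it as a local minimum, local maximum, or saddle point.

The mixed partial ∂²U/∂a∂b is 0, so the Hessian at any point is diag(U_aa, U_bb) = diag(6(2a - 7), 36(-3b^2 - 8b + 1)).
At (3, -4): H = diag(-6, -540).
Both eigenvalues are negative, so H is negative definite: a local maximum.

local maximum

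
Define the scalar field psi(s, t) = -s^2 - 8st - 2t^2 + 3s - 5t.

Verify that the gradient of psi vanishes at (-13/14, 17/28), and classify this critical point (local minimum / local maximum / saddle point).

∇psi = (-2s - 8t + 3, -8s - 4t - 5); substituting (-13/14, 17/28) gives ∇psi = (0, 0), so (-13/14, 17/28) is indeed a critical point.
The Hessian of psi is constant: H = [[-2, -8], [-8, -4]].
det(H) = (-2)·(-4) − (-8)² = -56.
Since det(H) < 0, H is indefinite and the critical point is a saddle point.

saddle point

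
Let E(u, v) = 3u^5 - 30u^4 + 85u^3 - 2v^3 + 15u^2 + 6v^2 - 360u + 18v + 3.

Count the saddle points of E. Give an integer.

E separates as a function of u plus a function of v, so ∇E=0 decouples.
∂E/∂u = 15(u - 4)(u - 3)(u - 2)(u + 1) = 0 at u ∈ {-1, 2, 3, 4}; ∂E/∂v = -6(v - 3)(v + 1) = 0 at v ∈ {-1, 3}.
The Hessian is diagonal: diag(E_uu, E_vv). Second derivatives: E_uu(-1)=-900, E_uu(2)=90, E_uu(3)=-60, E_uu(4)=150; E_vv(-1)=24, E_vv(3)=-24.
Saddle points occur where the two diagonal entries have opposite signs: (-1, -1), (2, 3), (3, -1), (4, 3). Count: 4.

4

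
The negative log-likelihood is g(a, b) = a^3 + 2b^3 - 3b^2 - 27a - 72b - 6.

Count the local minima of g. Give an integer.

1

g separates as a function of a plus a function of b, so ∇g=0 decouples.
∂g/∂a = 3(a - 3)(a + 3) = 0 at a ∈ {-3, 3}; ∂g/∂b = 6(b - 4)(b + 3) = 0 at b ∈ {-3, 4}.
The Hessian is diagonal: diag(g_aa, g_bb). Second derivatives: g_aa(-3)=-18, g_aa(3)=18; g_bb(-3)=-42, g_bb(4)=42.
Local minima occur where both diagonal entries positive: (3, 4). Count: 1.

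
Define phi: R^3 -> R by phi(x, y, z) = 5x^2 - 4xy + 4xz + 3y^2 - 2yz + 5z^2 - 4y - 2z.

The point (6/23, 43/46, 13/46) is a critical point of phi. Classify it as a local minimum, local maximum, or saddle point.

local minimum

The Hessian is constant: H = [[10, -4, 4], [-4, 6, -2], [4, -2, 10]].
Leading principal minors: Δ₁ = 10, Δ₂ = 44, Δ₃ = 368.
All leading minors are positive, so H is positive definite: a local minimum.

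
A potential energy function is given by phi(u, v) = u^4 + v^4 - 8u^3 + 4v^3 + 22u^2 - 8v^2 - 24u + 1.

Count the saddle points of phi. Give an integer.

phi separates as a function of u plus a function of v, so ∇phi=0 decouples.
∂phi/∂u = 4(u - 3)(u - 2)(u - 1) = 0 at u ∈ {1, 2, 3}; ∂phi/∂v = 4v(v - 1)(v + 4) = 0 at v ∈ {-4, 0, 1}.
The Hessian is diagonal: diag(phi_uu, phi_vv). Second derivatives: phi_uu(1)=8, phi_uu(2)=-4, phi_uu(3)=8; phi_vv(-4)=80, phi_vv(0)=-16, phi_vv(1)=20.
Saddle points occur where the two diagonal entries have opposite signs: (1, 0), (2, -4), (2, 1), (3, 0). Count: 4.

4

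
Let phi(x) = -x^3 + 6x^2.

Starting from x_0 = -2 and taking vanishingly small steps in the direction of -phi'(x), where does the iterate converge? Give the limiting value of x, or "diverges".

phi'(x) = -3x(x - 4), so phi'(-2) = -36.
Gradient descent moves in the -phi' direction, i.e. x is increasing.
The nearest critical point in that direction is x = 0, where phi'' = 12 > 0 (a local minimum). The iterate converges there.

0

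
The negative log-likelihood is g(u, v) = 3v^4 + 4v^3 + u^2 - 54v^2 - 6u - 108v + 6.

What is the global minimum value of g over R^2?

-462

g(u,v) separates as P(u) + Q(v) + 6, so its minimum is min P + min Q + 6.
P'(u) = 2u - 6 vanishes at u ∈ {3}; Q'(v) = 12(v - 3)(v + 1)(v + 3) vanishes at v ∈ {-3, -1, 3}.
Local minima of P (where P''>0): P(3)=-9. Local minima of Q: Q(-3)=-27, Q(3)=-459.
So the global minimum of g is P(3) + Q(3) + 6 = -9 − 459 + 6 = -462, attained at (3, 3).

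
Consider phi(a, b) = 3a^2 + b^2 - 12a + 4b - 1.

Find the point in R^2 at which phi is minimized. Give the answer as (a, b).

phi(a,b) separates as P(a) + Q(b) − 1, so its minimum is min P + min Q − 1.
P'(a) = 6a - 12 vanishes at a ∈ {2}; Q'(b) = 2b + 4 vanishes at b ∈ {-2}.
Local minima of P (where P''>0): P(2)=-12. Local minima of Q: Q(-2)=-4.
So the global minimum of phi is P(2) + Q(-2) − 1 = -12 − 4 − 1 = -17, attained at (2, -2).

(2, -2)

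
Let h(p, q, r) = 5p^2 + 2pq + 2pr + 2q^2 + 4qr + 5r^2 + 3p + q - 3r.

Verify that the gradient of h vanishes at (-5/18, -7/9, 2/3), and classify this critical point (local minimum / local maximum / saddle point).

local minimum

∇h = (10p + 2q + 2r + 3, 2p + 4q + 4r + 1, 2p + 4q + 10r - 3); substituting (-5/18, -7/9, 2/3) gives ∇h = (0, 0, 0), so (-5/18, -7/9, 2/3) is indeed a critical point.
The Hessian is constant: H = [[10, 2, 2], [2, 4, 4], [2, 4, 10]].
Leading principal minors: Δ₁ = 10, Δ₂ = 36, Δ₃ = 216.
All leading minors are positive, so H is positive definite: a local minimum.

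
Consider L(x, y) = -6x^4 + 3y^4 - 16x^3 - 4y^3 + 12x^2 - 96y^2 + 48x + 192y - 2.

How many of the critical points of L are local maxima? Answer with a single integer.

2

L separates as a function of x plus a function of y, so ∇L=0 decouples.
∂L/∂x = -24(x - 1)(x + 1)(x + 2) = 0 at x ∈ {-2, -1, 1}; ∂L/∂y = 12(y - 4)(y - 1)(y + 4) = 0 at y ∈ {-4, 1, 4}.
The Hessian is diagonal: diag(L_xx, L_yy). Second derivatives: L_xx(-2)=-72, L_xx(-1)=48, L_xx(1)=-144; L_yy(-4)=480, L_yy(1)=-180, L_yy(4)=288.
Local maxima occur where both diagonal entries negative: (-2, 1), (1, 1). Count: 2.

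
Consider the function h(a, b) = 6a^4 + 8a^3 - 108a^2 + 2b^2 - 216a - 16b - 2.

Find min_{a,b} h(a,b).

-952

h(a,b) separates as P(a) + Q(b) − 2, so its minimum is min P + min Q − 2.
P'(a) = 24(a - 3)(a + 1)(a + 3) vanishes at a ∈ {-3, -1, 3}; Q'(b) = 4b - 16 vanishes at b ∈ {4}.
Local minima of P (where P''>0): P(-3)=-54, P(3)=-918. Local minima of Q: Q(4)=-32.
So the global minimum of h is P(3) + Q(4) − 2 = -918 − 32 − 2 = -952, attained at (3, 4).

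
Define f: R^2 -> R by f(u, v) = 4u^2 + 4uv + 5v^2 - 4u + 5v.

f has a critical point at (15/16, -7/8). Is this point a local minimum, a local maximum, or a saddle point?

The Hessian of f is constant: H = [[8, 4], [4, 10]].
det(H) = 8·10 − 4² = 64.
det(H) > 0 and tr(H) = 18 > 0, so H is positive definite and the point is a local minimum.

local minimum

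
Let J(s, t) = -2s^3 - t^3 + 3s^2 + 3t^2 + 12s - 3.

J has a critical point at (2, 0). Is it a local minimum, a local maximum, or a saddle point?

The mixed partial ∂²J/∂s∂t is 0, so the Hessian at any point is diag(J_ss, J_tt) = diag(6(-2s + 1), 6(-t + 1)).
At (2, 0): H = diag(-18, 6).
The eigenvalues have opposite signs, so H is indefinite: a saddle point.

saddle point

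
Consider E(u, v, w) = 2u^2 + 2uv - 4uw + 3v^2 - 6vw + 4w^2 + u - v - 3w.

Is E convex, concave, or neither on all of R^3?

E is quadratic, so its Hessian is the constant matrix H = [[4, 2, -4], [2, 6, -6], [-4, -6, 8]].
Leading principal minors: 4, 20, 16.
All positive ⇒ H ≻ 0 ⇒ convex.

convex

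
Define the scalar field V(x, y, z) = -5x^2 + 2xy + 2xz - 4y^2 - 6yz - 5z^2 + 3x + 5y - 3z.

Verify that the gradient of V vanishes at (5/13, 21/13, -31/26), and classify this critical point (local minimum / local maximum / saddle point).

∇V = (-10x + 2y + 2z + 3, 2x - 8y - 6z + 5, 2x - 6y - 10z - 3); substituting (5/13, 21/13, -31/26) gives ∇V = (0, 0, 0), so (5/13, 21/13, -31/26) is indeed a critical point.
The Hessian is constant: H = [[-10, 2, 2], [2, -8, -6], [2, -6, -10]].
Leading principal minors: Δ₁ = -10, Δ₂ = 76, Δ₃ = -416.
The minors alternate sign starting negative (−, +, −), so H is negative definite: a local maximum.

local maximum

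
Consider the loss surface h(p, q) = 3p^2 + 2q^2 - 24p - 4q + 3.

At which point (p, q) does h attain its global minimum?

(4, 1)

h(p,q) separates as A(p) + B(q) + 3, so its minimum is min A + min B + 3.
A'(p) = 6p - 24 vanishes at p ∈ {4}; B'(q) = 4q - 4 vanishes at q ∈ {1}.
Local minima of A (where A''>0): A(4)=-48. Local minima of B: B(1)=-2.
So the global minimum of h is A(4) + B(1) + 3 = -48 − 2 + 3 = -47, attained at (4, 1).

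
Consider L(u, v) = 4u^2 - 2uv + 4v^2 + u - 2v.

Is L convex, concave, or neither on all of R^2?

convex

L is quadratic, so its Hessian is the constant matrix H = [[8, -2], [-2, 8]].
det(H) = 60, tr(H) = 16.
det(H) > 0 and tr(H) > 0, so H is positive definite everywhere: convex.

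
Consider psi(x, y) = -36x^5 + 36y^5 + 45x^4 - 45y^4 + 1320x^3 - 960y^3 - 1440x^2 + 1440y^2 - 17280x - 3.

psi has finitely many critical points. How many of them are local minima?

psi separates as a function of x plus a function of y, so ∇psi=0 decouples.
∂psi/∂x = -180(x - 4)(x - 3)(x + 2)(x + 4) = 0 at x ∈ {-4, -2, 3, 4}; ∂psi/∂y = 180y(y - 4)(y - 1)(y + 4) = 0 at y ∈ {-4, 0, 1, 4}.
The Hessian is diagonal: diag(psi_xx, psi_yy). Second derivatives: psi_xx(-4)=20160, psi_xx(-2)=-10800, psi_xx(3)=6300, psi_xx(4)=-8640; psi_yy(-4)=-28800, psi_yy(0)=2880, psi_yy(1)=-2700, psi_yy(4)=17280.
Local minima occur where both diagonal entries positive: (-4, 0), (-4, 4), (3, 0), (3, 4). Count: 4.

4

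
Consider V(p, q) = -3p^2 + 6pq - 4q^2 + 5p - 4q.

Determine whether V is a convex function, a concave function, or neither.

concave

V is quadratic, so its Hessian is the constant matrix H = [[-6, 6], [6, -8]].
det(H) = 12, tr(H) = -14.
det(H) > 0 and tr(H) < 0, so H is negative definite everywhere: concave.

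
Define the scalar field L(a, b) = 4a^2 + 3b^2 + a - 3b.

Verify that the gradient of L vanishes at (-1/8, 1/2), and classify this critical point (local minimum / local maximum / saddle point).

∇L = (8a + 1, 6b - 3); substituting (-1/8, 1/2) gives ∇L = (0, 0), so (-1/8, 1/2) is indeed a critical point.
The Hessian of L is constant: H = [[8, 0], [0, 6]].
det(H) = 8·6 − 0² = 48.
det(H) > 0 and tr(H) = 14 > 0, so H is positive definite and the point is a local minimum.

local minimum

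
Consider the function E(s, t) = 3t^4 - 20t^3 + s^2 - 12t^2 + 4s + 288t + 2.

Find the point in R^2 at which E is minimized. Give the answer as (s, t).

(-2, -2)

E(s,t) separates as P(s) + Q(t) + 2, so its minimum is min P + min Q + 2.
P'(s) = 2s + 4 vanishes at s ∈ {-2}; Q'(t) = 12(t - 4)(t - 3)(t + 2) vanishes at t ∈ {-2, 3, 4}.
Local minima of P (where P''>0): P(-2)=-4. Local minima of Q: Q(-2)=-416, Q(4)=448.
So the global minimum of E is P(-2) + Q(-2) + 2 = -4 − 416 + 2 = -418, attained at (-2, -2).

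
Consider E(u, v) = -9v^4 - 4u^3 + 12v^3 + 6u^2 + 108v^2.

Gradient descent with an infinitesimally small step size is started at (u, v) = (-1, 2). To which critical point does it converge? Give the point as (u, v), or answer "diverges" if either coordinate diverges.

(0, 0)

E is separable, so gradient descent decouples: u follows -∂E/∂u, v follows -∂E/∂v.
∂E/∂u = -12u(u - 1); at u=-1 this is -24, so u increases.
∂E/∂v = -36v(v - 3)(v + 2); at v=2 this is 288, so v decreases.
u converges to its nearest critical value 0 (a local min of the u-part); v converges to 0. The iterate converges to (0, 0).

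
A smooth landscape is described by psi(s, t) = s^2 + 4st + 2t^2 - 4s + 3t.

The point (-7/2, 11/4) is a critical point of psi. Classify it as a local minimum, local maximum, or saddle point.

The Hessian of psi is constant: H = [[2, 4], [4, 4]].
det(H) = 2·4 − 4² = -8.
Since det(H) < 0, H is indefinite and the critical point is a saddle point.

saddle point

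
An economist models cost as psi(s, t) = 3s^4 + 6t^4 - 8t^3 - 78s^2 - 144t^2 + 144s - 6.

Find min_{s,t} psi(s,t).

psi(s,t) separates as P(s) + Q(t) − 6, so its minimum is min P + min Q − 6.
P'(s) = 12(s - 3)(s - 1)(s + 4) vanishes at s ∈ {-4, 1, 3}; Q'(t) = 24t(t - 4)(t + 3) vanishes at t ∈ {-3, 0, 4}.
Local minima of P (where P''>0): P(-4)=-1056, P(3)=-27. Local minima of Q: Q(-3)=-594, Q(4)=-1280.
So the global minimum of psi is P(-4) + Q(4) − 6 = -1056 − 1280 − 6 = -2342, attained at (-4, 4).

-2342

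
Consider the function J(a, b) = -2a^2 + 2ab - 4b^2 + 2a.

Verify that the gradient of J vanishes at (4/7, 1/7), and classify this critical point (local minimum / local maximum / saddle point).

local maximum

∇J = (-4a + 2b + 2, 2a - 8b); substituting (4/7, 1/7) gives ∇J = (0, 0), so (4/7, 1/7) is indeed a critical point.
The Hessian of J is constant: H = [[-4, 2], [2, -8]].
det(H) = (-4)·(-8) − 2² = 28.
det(H) > 0 and tr(H) = -12 < 0, so H is negative definite and the point is a local maximum.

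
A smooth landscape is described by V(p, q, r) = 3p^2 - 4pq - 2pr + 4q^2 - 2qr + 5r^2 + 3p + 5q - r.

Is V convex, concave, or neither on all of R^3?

convex

V is quadratic, so its Hessian is the constant matrix H = [[6, -4, -2], [-4, 8, -2], [-2, -2, 10]].
Leading principal minors: 6, 32, 232.
All positive ⇒ H ≻ 0 ⇒ convex.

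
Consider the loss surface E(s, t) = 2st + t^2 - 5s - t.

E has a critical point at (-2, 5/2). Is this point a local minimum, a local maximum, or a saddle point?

saddle point

The Hessian of E is constant: H = [[0, 2], [2, 2]].
det(H) = 0·2 − 2² = -4.
Since det(H) < 0, H is indefinite and the critical point is a saddle point.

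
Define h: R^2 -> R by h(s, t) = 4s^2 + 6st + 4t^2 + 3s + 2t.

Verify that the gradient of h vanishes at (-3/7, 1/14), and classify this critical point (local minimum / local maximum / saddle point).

local minimum

∇h = (8s + 6t + 3, 6s + 8t + 2); substituting (-3/7, 1/14) gives ∇h = (0, 0), so (-3/7, 1/14) is indeed a critical point.
The Hessian of h is constant: H = [[8, 6], [6, 8]].
det(H) = 8·8 − 6² = 28.
det(H) > 0 and tr(H) = 16 > 0, so H is positive definite and the point is a local minimum.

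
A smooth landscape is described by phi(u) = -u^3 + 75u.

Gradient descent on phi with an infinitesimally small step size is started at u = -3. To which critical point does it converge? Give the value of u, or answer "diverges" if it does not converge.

phi'(u) = -3(u - 5)(u + 5), so phi'(-3) = 48.
Gradient descent moves in the -phi' direction, i.e. u is decreasing.
The nearest critical point in that direction is u = -5, where phi'' = 30 > 0 (a local minimum). The iterate converges there.

-5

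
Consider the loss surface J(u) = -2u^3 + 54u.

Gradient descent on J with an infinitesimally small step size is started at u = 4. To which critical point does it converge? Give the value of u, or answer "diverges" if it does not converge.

J'(u) = -6(u - 3)(u + 3), so J'(4) = -42.
Gradient descent moves in the -J' direction, i.e. u is increasing.
There is no critical point above u=4, and J' keeps the same sign, so the iterate runs off to +∞.

diverges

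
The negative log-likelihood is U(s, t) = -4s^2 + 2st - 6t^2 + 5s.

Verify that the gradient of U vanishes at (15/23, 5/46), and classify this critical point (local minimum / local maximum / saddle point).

∇U = (-8s + 2t + 5, 2s - 12t); substituting (15/23, 5/46) gives ∇U = (0, 0), so (15/23, 5/46) is indeed a critical point.
The Hessian of U is constant: H = [[-8, 2], [2, -12]].
det(H) = (-8)·(-12) − 2² = 92.
det(H) > 0 and tr(H) = -20 < 0, so H is negative definite and the point is a local maximum.

local maximum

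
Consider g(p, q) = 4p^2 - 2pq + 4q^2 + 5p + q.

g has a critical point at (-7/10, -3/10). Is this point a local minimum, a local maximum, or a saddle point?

local minimum

The Hessian of g is constant: H = [[8, -2], [-2, 8]].
det(H) = 8·8 − (-2)² = 60.
det(H) > 0 and tr(H) = 16 > 0, so H is positive definite and the point is a local minimum.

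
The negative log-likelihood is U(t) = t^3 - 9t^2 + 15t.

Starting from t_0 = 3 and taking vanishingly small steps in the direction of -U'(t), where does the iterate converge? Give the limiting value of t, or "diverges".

5

U'(t) = 3(t - 5)(t - 1), so U'(3) = -12.
Gradient descent moves in the -U' direction, i.e. t is increasing.
The nearest critical point in that direction is t = 5, where U'' = 12 > 0 (a local minimum). The iterate converges there.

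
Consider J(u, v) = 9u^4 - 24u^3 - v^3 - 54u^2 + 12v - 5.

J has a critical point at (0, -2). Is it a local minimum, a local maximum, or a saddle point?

saddle point

The mixed partial ∂²J/∂u∂v is 0, so the Hessian at any point is diag(J_uu, J_vv) = diag(36(3u^2 - 4u - 3), -6v).
At (0, -2): H = diag(-108, 12).
The eigenvalues have opposite signs, so H is indefinite: a saddle point.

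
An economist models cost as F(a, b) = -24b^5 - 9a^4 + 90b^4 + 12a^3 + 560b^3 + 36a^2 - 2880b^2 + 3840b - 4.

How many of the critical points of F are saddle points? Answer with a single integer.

6

F separates as a function of a plus a function of b, so ∇F=0 decouples.
∂F/∂a = -36a(a - 2)(a + 1) = 0 at a ∈ {-1, 0, 2}; ∂F/∂b = -120(b - 4)(b - 2)(b - 1)(b + 4) = 0 at b ∈ {-4, 1, 2, 4}.
The Hessian is diagonal: diag(F_aa, F_bb). Second derivatives: F_aa(-1)=-108, F_aa(0)=72, F_aa(2)=-216; F_bb(-4)=28800, F_bb(1)=-1800, F_bb(2)=1440, F_bb(4)=-5760.
Saddle points occur where the two diagonal entries have opposite signs: (-1, -4), (-1, 2), (0, 1), (0, 4), (2, -4), (2, 2). Count: 6.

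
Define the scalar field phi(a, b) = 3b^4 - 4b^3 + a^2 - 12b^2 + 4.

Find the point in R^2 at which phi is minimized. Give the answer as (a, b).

(0, 2)

phi(a,b) separates as P(a) + Q(b) + 4, so its minimum is min P + min Q + 4.
P'(a) = 2a vanishes at a ∈ {0}; Q'(b) = 12b(b - 2)(b + 1) vanishes at b ∈ {-1, 0, 2}.
Local minima of P (where P''>0): P(0)=0. Local minima of Q: Q(-1)=-5, Q(2)=-32.
So the global minimum of phi is P(0) + Q(2) + 4 = 0 − 32 + 4 = -28, attained at (0, 2).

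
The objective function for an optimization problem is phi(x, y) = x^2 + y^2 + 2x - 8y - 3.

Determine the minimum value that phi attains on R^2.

-20

phi(x,y) separates as P(x) + Q(y) − 3, so its minimum is min P + min Q − 3.
P'(x) = 2x + 2 vanishes at x ∈ {-1}; Q'(y) = 2y - 8 vanishes at y ∈ {4}.
Local minima of P (where P''>0): P(-1)=-1. Local minima of Q: Q(4)=-16.
So the global minimum of phi is P(-1) + Q(4) − 3 = -1 − 16 − 3 = -20, attained at (-1, 4).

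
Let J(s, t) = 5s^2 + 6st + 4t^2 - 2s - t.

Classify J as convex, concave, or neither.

convex

J is quadratic, so its Hessian is the constant matrix H = [[10, 6], [6, 8]].
det(H) = 44, tr(H) = 18.
det(H) > 0 and tr(H) > 0, so H is positive definite everywhere: convex.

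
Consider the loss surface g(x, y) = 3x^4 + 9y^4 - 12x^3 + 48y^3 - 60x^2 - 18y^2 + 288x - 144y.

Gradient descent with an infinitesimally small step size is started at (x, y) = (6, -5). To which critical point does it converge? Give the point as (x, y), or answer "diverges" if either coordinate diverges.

(4, -4)

g is separable, so gradient descent decouples: x follows -∂g/∂x, y follows -∂g/∂y.
∂g/∂x = 12(x - 4)(x - 2)(x + 3); at x=6 this is 864, so x decreases.
∂g/∂y = 36(y - 1)(y + 1)(y + 4); at y=-5 this is -864, so y increases.
x converges to its nearest critical value 4 (a local min of the x-part); y converges to -4. The iterate converges to (4, -4).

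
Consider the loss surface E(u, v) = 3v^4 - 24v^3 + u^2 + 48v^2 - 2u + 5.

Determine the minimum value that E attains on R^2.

E(u,v) separates as P(u) + Q(v) + 5, so its minimum is min P + min Q + 5.
P'(u) = 2u - 2 vanishes at u ∈ {1}; Q'(v) = 12v(v - 4)(v - 2) vanishes at v ∈ {0, 2, 4}.
Local minima of P (where P''>0): P(1)=-1. Local minima of Q: Q(0)=0, Q(4)=0.
So the global minimum of E is P(1) + Q(0) + 5 = -1 + 0 + 5 = 4, attained at (1, 0).

4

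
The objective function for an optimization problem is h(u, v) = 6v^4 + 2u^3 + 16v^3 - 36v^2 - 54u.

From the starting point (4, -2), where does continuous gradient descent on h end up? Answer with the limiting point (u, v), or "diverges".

h is separable, so gradient descent decouples: u follows -∂h/∂u, v follows -∂h/∂v.
∂h/∂u = 6(u - 3)(u + 3); at u=4 this is 42, so u decreases.
∂h/∂v = 24v(v - 1)(v + 3); at v=-2 this is 144, so v decreases.
u converges to its nearest critical value 3 (a local min of the u-part); v converges to -3. The iterate converges to (3, -3).

(3, -3)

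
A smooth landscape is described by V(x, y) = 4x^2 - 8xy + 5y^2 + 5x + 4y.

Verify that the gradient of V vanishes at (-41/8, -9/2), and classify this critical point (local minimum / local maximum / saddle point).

∇V = (8x - 8y + 5, -8x + 10y + 4); substituting (-41/8, -9/2) gives ∇V = (0, 0), so (-41/8, -9/2) is indeed a critical point.
The Hessian of V is constant: H = [[8, -8], [-8, 10]].
det(H) = 8·10 − (-8)² = 16.
det(H) > 0 and tr(H) = 18 > 0, so H is positive definite and the point is a local minimum.

local minimum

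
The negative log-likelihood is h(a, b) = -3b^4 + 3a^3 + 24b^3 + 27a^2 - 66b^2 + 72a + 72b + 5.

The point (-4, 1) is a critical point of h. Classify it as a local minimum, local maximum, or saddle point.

local maximum

The mixed partial ∂²h/∂a∂b is 0, so the Hessian at any point is diag(h_aa, h_bb) = diag(18(a + 3), 12(-3b^2 + 12b - 11)).
At (-4, 1): H = diag(-18, -24).
Both eigenvalues are negative, so H is negative definite: a local maximum.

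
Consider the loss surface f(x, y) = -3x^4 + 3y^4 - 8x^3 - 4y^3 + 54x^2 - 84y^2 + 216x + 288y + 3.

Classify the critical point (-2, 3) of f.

local minimum

The mixed partial ∂²f/∂x∂y is 0, so the Hessian at any point is diag(f_xx, f_yy) = diag(12(-3x^2 - 4x + 9), 12(3y^2 - 2y - 14)).
At (-2, 3): H = diag(60, 84).
Both eigenvalues are positive, so H is positive definite: a local minimum.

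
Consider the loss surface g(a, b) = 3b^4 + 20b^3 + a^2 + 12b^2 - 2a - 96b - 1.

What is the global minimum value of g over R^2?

g(a,b) separates as P(a) + Q(b) − 1, so its minimum is min P + min Q − 1.
P'(a) = 2a - 2 vanishes at a ∈ {1}; Q'(b) = 12(b - 1)(b + 2)(b + 4) vanishes at b ∈ {-4, -2, 1}.
Local minima of P (where P''>0): P(1)=-1. Local minima of Q: Q(-4)=64, Q(1)=-61.
So the global minimum of g is P(1) + Q(1) − 1 = -1 − 61 − 1 = -63, attained at (1, 1).

-63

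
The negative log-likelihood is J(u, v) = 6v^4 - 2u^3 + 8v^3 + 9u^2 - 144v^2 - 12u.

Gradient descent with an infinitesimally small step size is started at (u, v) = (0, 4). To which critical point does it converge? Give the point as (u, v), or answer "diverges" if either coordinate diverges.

(1, 3)

J is separable, so gradient descent decouples: u follows -∂J/∂u, v follows -∂J/∂v.
∂J/∂u = -6(u - 2)(u - 1); at u=0 this is -12, so u increases.
∂J/∂v = 24v(v - 3)(v + 4); at v=4 this is 768, so v decreases.
u converges to its nearest critical value 1 (a local min of the u-part); v converges to 3. The iterate converges to (1, 3).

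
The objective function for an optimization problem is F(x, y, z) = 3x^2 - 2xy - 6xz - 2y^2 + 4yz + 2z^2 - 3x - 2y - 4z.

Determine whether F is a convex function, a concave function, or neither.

F is quadratic, so its Hessian is the constant matrix H = [[6, -2, -6], [-2, -4, 4], [-6, 4, 4]].
Leading principal minors: 6, -28, 32.
Neither pattern holds ⇒ H is indefinite ⇒ neither convex nor concave.

neither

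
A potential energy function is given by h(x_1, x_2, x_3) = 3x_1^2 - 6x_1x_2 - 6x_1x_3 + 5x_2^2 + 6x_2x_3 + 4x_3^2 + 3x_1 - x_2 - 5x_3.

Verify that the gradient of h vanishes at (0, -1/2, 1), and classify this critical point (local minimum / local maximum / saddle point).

local minimum

∇h = (6x_1 - 6x_2 - 6x_3 + 3, -6x_1 + 10x_2 + 6x_3 - 1, -6x_1 + 6x_2 + 8x_3 - 5); substituting (0, -1/2, 1) gives ∇h = (0, 0, 0), so (0, -1/2, 1) is indeed a critical point.
The Hessian is constant: H = [[6, -6, -6], [-6, 10, 6], [-6, 6, 8]].
Leading principal minors: Δ₁ = 6, Δ₂ = 24, Δ₃ = 48.
All leading minors are positive, so H is positive definite: a local minimum.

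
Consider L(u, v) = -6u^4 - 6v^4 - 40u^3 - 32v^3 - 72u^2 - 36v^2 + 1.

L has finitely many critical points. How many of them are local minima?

L separates as a function of u plus a function of v, so ∇L=0 decouples.
∂L/∂u = -24u(u + 2)(u + 3) = 0 at u ∈ {-3, -2, 0}; ∂L/∂v = -24v(v + 1)(v + 3) = 0 at v ∈ {-3, -1, 0}.
The Hessian is diagonal: diag(L_uu, L_vv). Second derivatives: L_uu(-3)=-72, L_uu(-2)=48, L_uu(0)=-144; L_vv(-3)=-144, L_vv(-1)=48, L_vv(0)=-72.
Local minima occur where both diagonal entries positive: (-2, -1). Count: 1.

1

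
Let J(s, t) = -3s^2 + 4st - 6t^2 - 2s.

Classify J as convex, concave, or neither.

concave

J is quadratic, so its Hessian is the constant matrix H = [[-6, 4], [4, -12]].
det(H) = 56, tr(H) = -18.
det(H) > 0 and tr(H) < 0, so H is negative definite everywhere: concave.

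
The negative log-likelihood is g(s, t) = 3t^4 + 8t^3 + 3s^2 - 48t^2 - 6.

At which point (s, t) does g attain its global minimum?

g(s,t) separates as P(s) + Q(t) − 6, so its minimum is min P + min Q − 6.
P'(s) = 6s vanishes at s ∈ {0}; Q'(t) = 12t(t - 2)(t + 4) vanishes at t ∈ {-4, 0, 2}.
Local minima of P (where P''>0): P(0)=0. Local minima of Q: Q(-4)=-512, Q(2)=-80.
So the global minimum of g is P(0) + Q(-4) − 6 = 0 − 512 − 6 = -518, attained at (0, -4).

(0, -4)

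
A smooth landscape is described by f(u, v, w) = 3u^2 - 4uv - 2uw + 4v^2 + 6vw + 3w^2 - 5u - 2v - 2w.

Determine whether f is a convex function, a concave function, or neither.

f is quadratic, so its Hessian is the constant matrix H = [[6, -4, -2], [-4, 8, 6], [-2, 6, 6]].
Leading principal minors: 6, 32, 40.
All positive ⇒ H ≻ 0 ⇒ convex.

convex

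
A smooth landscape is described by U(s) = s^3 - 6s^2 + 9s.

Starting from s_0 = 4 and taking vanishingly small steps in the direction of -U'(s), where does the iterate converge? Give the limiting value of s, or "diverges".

3

U'(s) = 3(s - 3)(s - 1), so U'(4) = 9.
Gradient descent moves in the -U' direction, i.e. s is decreasing.
The nearest critical point in that direction is s = 3, where U'' = 6 > 0 (a local minimum). The iterate converges there.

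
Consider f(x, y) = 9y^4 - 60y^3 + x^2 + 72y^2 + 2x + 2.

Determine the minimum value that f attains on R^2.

f(x,y) separates as P(x) + Q(y) + 2, so its minimum is min P + min Q + 2.
P'(x) = 2x + 2 vanishes at x ∈ {-1}; Q'(y) = 36y(y - 4)(y - 1) vanishes at y ∈ {0, 1, 4}.
Local minima of P (where P''>0): P(-1)=-1. Local minima of Q: Q(0)=0, Q(4)=-384.
So the global minimum of f is P(-1) + Q(4) + 2 = -1 − 384 + 2 = -383, attained at (-1, 4).

-383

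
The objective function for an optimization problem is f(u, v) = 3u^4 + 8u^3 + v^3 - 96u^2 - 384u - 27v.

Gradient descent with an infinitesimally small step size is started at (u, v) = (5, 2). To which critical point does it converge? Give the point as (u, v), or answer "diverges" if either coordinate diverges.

f is separable, so gradient descent decouples: u follows -∂f/∂u, v follows -∂f/∂v.
∂f/∂u = 12(u - 4)(u + 2)(u + 4); at u=5 this is 756, so u decreases.
∂f/∂v = 3(v - 3)(v + 3); at v=2 this is -15, so v increases.
u converges to its nearest critical value 4 (a local min of the u-part); v converges to 3. The iterate converges to (4, 3).

(4, 3)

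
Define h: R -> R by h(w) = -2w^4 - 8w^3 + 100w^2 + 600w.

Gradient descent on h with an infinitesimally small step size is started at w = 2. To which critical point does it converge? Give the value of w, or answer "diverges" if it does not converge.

-3

h'(w) = -8(w - 5)(w + 3)(w + 5), so h'(2) = 840.
Gradient descent moves in the -h' direction, i.e. w is decreasing.
The nearest critical point in that direction is w = -3, where h'' = 128 > 0 (a local minimum). The iterate converges there.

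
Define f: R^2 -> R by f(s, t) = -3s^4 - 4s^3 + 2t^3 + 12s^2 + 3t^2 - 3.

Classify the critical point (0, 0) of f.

The mixed partial ∂²f/∂s∂t is 0, so the Hessian at any point is diag(f_ss, f_tt) = diag(12(-3s^2 - 2s + 2), 6(2t + 1)).
At (0, 0): H = diag(24, 6).
Both eigenvalues are positive, so H is positive definite: a local minimum.

local minimum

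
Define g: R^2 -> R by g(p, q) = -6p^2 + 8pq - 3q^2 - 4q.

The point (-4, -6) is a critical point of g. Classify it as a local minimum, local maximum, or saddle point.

The Hessian of g is constant: H = [[-12, 8], [8, -6]].
det(H) = (-12)·(-6) − 8² = 8.
det(H) > 0 and tr(H) = -18 < 0, so H is negative definite and the point is a local maximum.

local maximum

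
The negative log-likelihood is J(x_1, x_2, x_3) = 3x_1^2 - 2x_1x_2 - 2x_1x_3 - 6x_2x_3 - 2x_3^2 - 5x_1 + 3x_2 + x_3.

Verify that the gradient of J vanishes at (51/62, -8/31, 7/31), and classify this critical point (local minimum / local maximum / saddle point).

saddle point

∇J = (6x_1 - 2x_2 - 2x_3 - 5, -2x_1 - 6x_3 + 3, -2x_1 - 6x_2 - 4x_3 + 1); substituting (51/62, -8/31, 7/31) gives ∇J = (0, 0, 0), so (51/62, -8/31, 7/31) is indeed a critical point.
The Hessian is constant: H = [[6, -2, -2], [-2, 0, -6], [-2, -6, -4]].
Leading principal minors: Δ₁ = 6, Δ₂ = -4, Δ₃ = -248.
The minors fit neither the all-positive nor the alternating-sign pattern, so H is indefinite: a saddle point.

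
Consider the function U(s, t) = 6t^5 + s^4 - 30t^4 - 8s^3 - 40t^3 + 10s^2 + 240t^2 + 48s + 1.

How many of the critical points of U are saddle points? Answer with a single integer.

6

U separates as a function of s plus a function of t, so ∇U=0 decouples.
∂U/∂s = 4(s - 4)(s - 3)(s + 1) = 0 at s ∈ {-1, 3, 4}; ∂U/∂t = 30t(t - 4)(t - 2)(t + 2) = 0 at t ∈ {-2, 0, 2, 4}.
The Hessian is diagonal: diag(U_ss, U_tt). Second derivatives: U_ss(-1)=80, U_ss(3)=-16, U_ss(4)=20; U_tt(-2)=-1440, U_tt(0)=480, U_tt(2)=-480, U_tt(4)=1440.
Saddle points occur where the two diagonal entries have opposite signs: (-1, -2), (-1, 2), (3, 0), (3, 4), (4, -2), (4, 2). Count: 6.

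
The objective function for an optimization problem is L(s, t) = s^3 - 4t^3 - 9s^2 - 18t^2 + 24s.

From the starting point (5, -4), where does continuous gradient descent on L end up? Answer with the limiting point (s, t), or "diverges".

(4, -3)

L is separable, so gradient descent decouples: s follows -∂L/∂s, t follows -∂L/∂t.
∂L/∂s = 3(s - 4)(s - 2); at s=5 this is 9, so s decreases.
∂L/∂t = -12t(t + 3); at t=-4 this is -48, so t increases.
s converges to its nearest critical value 4 (a local min of the s-part); t converges to -3. The iterate converges to (4, -3).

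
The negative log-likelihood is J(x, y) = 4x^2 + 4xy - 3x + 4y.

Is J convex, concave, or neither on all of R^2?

neither

J is quadratic, so its Hessian is the constant matrix H = [[8, 4], [4, 0]].
det(H) = -16, tr(H) = 8.
det(H) < 0, so H is indefinite: neither convex nor concave.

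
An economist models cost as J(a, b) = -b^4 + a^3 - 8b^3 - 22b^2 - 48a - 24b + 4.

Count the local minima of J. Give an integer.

1

J separates as a function of a plus a function of b, so ∇J=0 decouples.
∂J/∂a = 3(a - 4)(a + 4) = 0 at a ∈ {-4, 4}; ∂J/∂b = -4(b + 1)(b + 2)(b + 3) = 0 at b ∈ {-3, -2, -1}.
The Hessian is diagonal: diag(J_aa, J_bb). Second derivatives: J_aa(-4)=-24, J_aa(4)=24; J_bb(-3)=-8, J_bb(-2)=4, J_bb(-1)=-8.
Local minima occur where both diagonal entries positive: (4, -2). Count: 1.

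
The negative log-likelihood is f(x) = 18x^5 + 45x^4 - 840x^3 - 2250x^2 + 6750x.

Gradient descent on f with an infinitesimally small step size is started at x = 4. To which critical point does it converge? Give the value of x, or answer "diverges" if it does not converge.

f'(x) = 90(x - 5)(x - 1)(x + 3)(x + 5), so f'(4) = -17010.
Gradient descent moves in the -f' direction, i.e. x is increasing.
The nearest critical point in that direction is x = 5, where f'' = 28800 > 0 (a local minimum). The iterate converges there.

5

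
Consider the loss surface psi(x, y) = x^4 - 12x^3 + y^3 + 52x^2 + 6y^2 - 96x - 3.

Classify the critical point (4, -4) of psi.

The mixed partial ∂²psi/∂x∂y is 0, so the Hessian at any point is diag(psi_xx, psi_yy) = diag(4(3x^2 - 18x + 26), 6(y + 2)).
At (4, -4): H = diag(8, -12).
The eigenvalues have opposite signs, so H is indefinite: a saddle point.

saddle point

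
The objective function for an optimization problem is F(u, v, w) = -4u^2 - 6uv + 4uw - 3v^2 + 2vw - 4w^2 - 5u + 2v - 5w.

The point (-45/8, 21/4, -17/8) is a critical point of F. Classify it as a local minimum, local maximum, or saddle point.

local maximum

The Hessian is constant: H = [[-8, -6, 4], [-6, -6, 2], [4, 2, -8]].
Leading principal minors: Δ₁ = -8, Δ₂ = 12, Δ₃ = -64.
The minors alternate sign starting negative (−, +, −), so H is negative definite: a local maximum.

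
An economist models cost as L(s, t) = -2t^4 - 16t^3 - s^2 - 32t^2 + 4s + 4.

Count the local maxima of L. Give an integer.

2

L separates as a function of s plus a function of t, so ∇L=0 decouples.
∂L/∂s = -2(s - 2) = 0 at s ∈ {2}; ∂L/∂t = -8t(t + 2)(t + 4) = 0 at t ∈ {-4, -2, 0}.
The Hessian is diagonal: diag(L_ss, L_tt). Second derivatives: L_ss(2)=-2; L_tt(-4)=-64, L_tt(-2)=32, L_tt(0)=-64.
Local maxima occur where both diagonal entries negative: (2, -4), (2, 0). Count: 2.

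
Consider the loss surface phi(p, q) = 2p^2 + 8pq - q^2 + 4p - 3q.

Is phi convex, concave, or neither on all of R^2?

neither

phi is quadratic, so its Hessian is the constant matrix H = [[4, 8], [8, -2]].
det(H) = -72, tr(H) = 2.
det(H) < 0, so H is indefinite: neither convex nor concave.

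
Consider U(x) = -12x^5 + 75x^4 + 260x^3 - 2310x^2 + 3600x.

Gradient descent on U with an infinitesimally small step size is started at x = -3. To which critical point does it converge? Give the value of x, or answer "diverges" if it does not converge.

-4

U'(x) = -60(x - 5)(x - 3)(x - 1)(x + 4), so U'(-3) = 11520.
Gradient descent moves in the -U' direction, i.e. x is decreasing.
The nearest critical point in that direction is x = -4, where U'' = 18900 > 0 (a local minimum). The iterate converges there.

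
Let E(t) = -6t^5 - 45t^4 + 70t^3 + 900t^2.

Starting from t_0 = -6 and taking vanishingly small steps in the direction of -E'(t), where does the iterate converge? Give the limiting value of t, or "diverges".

E'(t) = -30t(t - 3)(t + 4)(t + 5), so E'(-6) = -3240.
Gradient descent moves in the -E' direction, i.e. t is increasing.
The nearest critical point in that direction is t = -5, where E'' = 1200 > 0 (a local minimum). The iterate converges there.

-5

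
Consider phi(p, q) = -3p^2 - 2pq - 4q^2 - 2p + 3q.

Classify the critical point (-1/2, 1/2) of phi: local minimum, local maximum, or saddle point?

local maximum

The Hessian of phi is constant: H = [[-6, -2], [-2, -8]].
det(H) = (-6)·(-8) − (-2)² = 44.
det(H) > 0 and tr(H) = -14 < 0, so H is negative definite and the point is a local maximum.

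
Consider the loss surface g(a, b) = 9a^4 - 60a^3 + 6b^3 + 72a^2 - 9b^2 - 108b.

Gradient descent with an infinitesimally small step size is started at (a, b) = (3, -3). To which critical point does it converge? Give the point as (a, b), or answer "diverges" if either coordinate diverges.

g is separable, so gradient descent decouples: a follows -∂g/∂a, b follows -∂g/∂b.
∂g/∂a = 36a(a - 4)(a - 1); at a=3 this is -216, so a increases.
∂g/∂b = 18(b - 3)(b + 2); at b=-3 this is 108, so b decreases.
The b-coordinate has no critical point in that direction and runs off to infinity.

diverges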